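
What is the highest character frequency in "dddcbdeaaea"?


Input: dddcbdeaaea
Character counts:
  'a': 3
  'b': 1
  'c': 1
  'd': 4
  'e': 2
Maximum frequency: 4

4


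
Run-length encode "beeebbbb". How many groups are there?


Input: beeebbbb
Scanning for consecutive runs:
  Group 1: 'b' x 1 (positions 0-0)
  Group 2: 'e' x 3 (positions 1-3)
  Group 3: 'b' x 4 (positions 4-7)
Total groups: 3

3


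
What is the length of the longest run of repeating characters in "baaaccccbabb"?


Input: "baaaccccbabb"
Scanning for longest run:
  Position 1 ('a'): new char, reset run to 1
  Position 2 ('a'): continues run of 'a', length=2
  Position 3 ('a'): continues run of 'a', length=3
  Position 4 ('c'): new char, reset run to 1
  Position 5 ('c'): continues run of 'c', length=2
  Position 6 ('c'): continues run of 'c', length=3
  Position 7 ('c'): continues run of 'c', length=4
  Position 8 ('b'): new char, reset run to 1
  Position 9 ('a'): new char, reset run to 1
  Position 10 ('b'): new char, reset run to 1
  Position 11 ('b'): continues run of 'b', length=2
Longest run: 'c' with length 4

4


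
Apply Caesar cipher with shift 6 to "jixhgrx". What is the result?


Caesar cipher: shift "jixhgrx" by 6
  'j' (pos 9) + 6 = pos 15 = 'p'
  'i' (pos 8) + 6 = pos 14 = 'o'
  'x' (pos 23) + 6 = pos 3 = 'd'
  'h' (pos 7) + 6 = pos 13 = 'n'
  'g' (pos 6) + 6 = pos 12 = 'm'
  'r' (pos 17) + 6 = pos 23 = 'x'
  'x' (pos 23) + 6 = pos 3 = 'd'
Result: podnmxd

podnmxd


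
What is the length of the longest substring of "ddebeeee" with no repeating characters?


Input: "ddebeeee"
Sliding window (track last position of each char):
  Position 0 ('d'): window [0,0] length 1 -- new best
  Position 1 ('d'): repeat (last at 0), move window start to 1
  Position 1 ('d'): window [1,1] length 1
  Position 2 ('e'): window [1,2] length 2 -- new best
  Position 3 ('b'): window [1,3] length 3 -- new best
  Position 4 ('e'): repeat (last at 2), move window start to 3
  Position 4 ('e'): window [3,4] length 2
  Position 5 ('e'): repeat (last at 4), move window start to 5
  Position 5 ('e'): window [5,5] length 1
  Position 6 ('e'): repeat (last at 5), move window start to 6
  Position 6 ('e'): window [6,6] length 1
  Position 7 ('e'): repeat (last at 6), move window start to 7
  Position 7 ('e'): window [7,7] length 1
Longest substring with no repeats: "deb" with length 3

3


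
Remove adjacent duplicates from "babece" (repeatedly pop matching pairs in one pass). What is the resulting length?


Input: babece
Stack-based adjacent duplicate removal:
  Read 'b': push. Stack: b
  Read 'a': push. Stack: ba
  Read 'b': push. Stack: bab
  Read 'e': push. Stack: babe
  Read 'c': push. Stack: babec
  Read 'e': push. Stack: babece
Final stack: "babece" (length 6)

6


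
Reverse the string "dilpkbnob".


Input: dilpkbnob
Reading characters right to left:
  Position 8: 'b'
  Position 7: 'o'
  Position 6: 'n'
  Position 5: 'b'
  Position 4: 'k'
  Position 3: 'p'
  Position 2: 'l'
  Position 1: 'i'
  Position 0: 'd'
Reversed: bonbkplid

bonbkplid


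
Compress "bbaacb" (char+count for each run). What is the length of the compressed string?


Input: bbaacb
Runs:
  'b' x 2 => "b2"
  'a' x 2 => "a2"
  'c' x 1 => "c1"
  'b' x 1 => "b1"
Compressed: "b2a2c1b1"
Compressed length: 8

8


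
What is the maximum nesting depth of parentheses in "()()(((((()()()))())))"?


Input: "()()(((((()()()))())))"
Tracking depth:
  Position 0 '(': depth becomes 1
  Position 1 ')': depth becomes 0
  Position 2 '(': depth becomes 1
  Position 3 ')': depth becomes 0
  Position 4 '(': depth becomes 1
  Position 5 '(': depth becomes 2
  Position 6 '(': depth becomes 3
  Position 7 '(': depth becomes 4
  Position 8 '(': depth becomes 5
  Position 9 '(': depth becomes 6
  Position 10 ')': depth becomes 5
  Position 11 '(': depth becomes 6
  Position 12 ')': depth becomes 5
  Position 13 '(': depth becomes 6
  Position 14 ')': depth becomes 5
  Position 15 ')': depth becomes 4
  Position 16 ')': depth becomes 3
  Position 17 '(': depth becomes 4
  Position 18 ')': depth becomes 3
  Position 19 ')': depth becomes 2
  Position 20 ')': depth becomes 1
  Position 21 ')': depth becomes 0
Maximum depth reached: 6

6


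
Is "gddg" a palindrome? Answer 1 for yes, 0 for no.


Input: gddg
Reversed: gddg
  Compare pos 0 ('g') with pos 3 ('g'): match
  Compare pos 1 ('d') with pos 2 ('d'): match
Result: palindrome

1


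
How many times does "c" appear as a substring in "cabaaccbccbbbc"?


Searching for "c" in "cabaaccbccbbbc"
Scanning each position:
  Position 0: "c" => MATCH
  Position 1: "a" => no
  Position 2: "b" => no
  Position 3: "a" => no
  Position 4: "a" => no
  Position 5: "c" => MATCH
  Position 6: "c" => MATCH
  Position 7: "b" => no
  Position 8: "c" => MATCH
  Position 9: "c" => MATCH
  Position 10: "b" => no
  Position 11: "b" => no
  Position 12: "b" => no
  Position 13: "c" => MATCH
Total occurrences: 6

6


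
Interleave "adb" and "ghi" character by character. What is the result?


Interleaving "adb" and "ghi":
  Position 0: 'a' from first, 'g' from second => "ag"
  Position 1: 'd' from first, 'h' from second => "dh"
  Position 2: 'b' from first, 'i' from second => "bi"
Result: agdhbi

agdhbi


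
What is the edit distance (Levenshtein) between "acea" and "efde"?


Computing edit distance: "acea" -> "efde"
DP table:
           e    f    d    e
      0    1    2    3    4
  a   1    1    2    3    4
  c   2    2    2    3    4
  e   3    2    3    3    3
  a   4    3    3    4    4
Edit distance = dp[4][4] = 4

4


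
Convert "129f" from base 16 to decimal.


Input: "129f" in base 16
Positional expansion:
  Digit '1' (value 1) x 16^3 = 4096
  Digit '2' (value 2) x 16^2 = 512
  Digit '9' (value 9) x 16^1 = 144
  Digit 'f' (value 15) x 16^0 = 15
Sum = 4767

4767


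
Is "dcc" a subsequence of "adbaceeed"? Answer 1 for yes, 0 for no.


Check if "dcc" is a subsequence of "adbaceeed"
Greedy scan:
  Position 0 ('a'): no match needed
  Position 1 ('d'): matches sub[0] = 'd'
  Position 2 ('b'): no match needed
  Position 3 ('a'): no match needed
  Position 4 ('c'): matches sub[1] = 'c'
  Position 5 ('e'): no match needed
  Position 6 ('e'): no match needed
  Position 7 ('e'): no match needed
  Position 8 ('d'): no match needed
Only matched 2/3 characters => not a subsequence

0


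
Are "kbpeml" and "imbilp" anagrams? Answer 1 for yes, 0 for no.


Strings: "kbpeml", "imbilp"
Sorted first:  beklmp
Sorted second: biilmp
Differ at position 1: 'e' vs 'i' => not anagrams

0


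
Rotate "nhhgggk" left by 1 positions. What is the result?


Input: "nhhgggk", rotate left by 1
First 1 characters: "n"
Remaining characters: "hhgggk"
Concatenate remaining + first: "hhgggk" + "n" = "hhgggkn"

hhgggkn


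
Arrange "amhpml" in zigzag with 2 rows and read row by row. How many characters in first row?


Zigzag "amhpml" into 2 rows:
Placing characters:
  'a' => row 0
  'm' => row 1
  'h' => row 0
  'p' => row 1
  'm' => row 0
  'l' => row 1
Rows:
  Row 0: "ahm"
  Row 1: "mpl"
First row length: 3

3


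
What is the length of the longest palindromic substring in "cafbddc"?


Input: "cafbddc"
Checking substrings for palindromes:
  [4:6] "dd" (len 2) => palindrome
Longest palindromic substring: "dd" with length 2

2


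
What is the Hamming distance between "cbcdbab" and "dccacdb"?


Comparing "cbcdbab" and "dccacdb" position by position:
  Position 0: 'c' vs 'd' => differ
  Position 1: 'b' vs 'c' => differ
  Position 2: 'c' vs 'c' => same
  Position 3: 'd' vs 'a' => differ
  Position 4: 'b' vs 'c' => differ
  Position 5: 'a' vs 'd' => differ
  Position 6: 'b' vs 'b' => same
Total differences (Hamming distance): 5

5


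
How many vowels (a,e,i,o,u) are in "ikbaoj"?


Input: ikbaoj
Checking each character:
  'i' at position 0: vowel (running total: 1)
  'k' at position 1: consonant
  'b' at position 2: consonant
  'a' at position 3: vowel (running total: 2)
  'o' at position 4: vowel (running total: 3)
  'j' at position 5: consonant
Total vowels: 3

3


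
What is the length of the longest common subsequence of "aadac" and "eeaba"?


LCS of "aadac" and "eeaba"
DP table:
           e    e    a    b    a
      0    0    0    0    0    0
  a   0    0    0    1    1    1
  a   0    0    0    1    1    2
  d   0    0    0    1    1    2
  a   0    0    0    1    1    2
  c   0    0    0    1    1    2
LCS length = dp[5][5] = 2

2


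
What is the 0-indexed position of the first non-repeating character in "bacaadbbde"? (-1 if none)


Input: bacaadbbde
Character frequencies:
  'a': 3
  'b': 3
  'c': 1
  'd': 2
  'e': 1
Scanning left to right for freq == 1:
  Position 0 ('b'): freq=3, skip
  Position 1 ('a'): freq=3, skip
  Position 2 ('c'): unique! => answer = 2

2


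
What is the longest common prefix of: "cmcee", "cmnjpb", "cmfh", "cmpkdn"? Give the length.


Words: cmcee, cmnjpb, cmfh, cmpkdn
  Position 0: all 'c' => match
  Position 1: all 'm' => match
  Position 2: ('c', 'n', 'f', 'p') => mismatch, stop
LCP = "cm" (length 2)

2


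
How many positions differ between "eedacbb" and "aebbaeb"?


Comparing "eedacbb" and "aebbaeb" position by position:
  Position 0: 'e' vs 'a' => DIFFER
  Position 1: 'e' vs 'e' => same
  Position 2: 'd' vs 'b' => DIFFER
  Position 3: 'a' vs 'b' => DIFFER
  Position 4: 'c' vs 'a' => DIFFER
  Position 5: 'b' vs 'e' => DIFFER
  Position 6: 'b' vs 'b' => same
Positions that differ: 5

5


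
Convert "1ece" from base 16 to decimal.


Input: "1ece" in base 16
Positional expansion:
  Digit '1' (value 1) x 16^3 = 4096
  Digit 'e' (value 14) x 16^2 = 3584
  Digit 'c' (value 12) x 16^1 = 192
  Digit 'e' (value 14) x 16^0 = 14
Sum = 7886

7886


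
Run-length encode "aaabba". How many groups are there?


Input: aaabba
Scanning for consecutive runs:
  Group 1: 'a' x 3 (positions 0-2)
  Group 2: 'b' x 2 (positions 3-4)
  Group 3: 'a' x 1 (positions 5-5)
Total groups: 3

3


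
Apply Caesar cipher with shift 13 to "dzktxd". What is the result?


Caesar cipher: shift "dzktxd" by 13
  'd' (pos 3) + 13 = pos 16 = 'q'
  'z' (pos 25) + 13 = pos 12 = 'm'
  'k' (pos 10) + 13 = pos 23 = 'x'
  't' (pos 19) + 13 = pos 6 = 'g'
  'x' (pos 23) + 13 = pos 10 = 'k'
  'd' (pos 3) + 13 = pos 16 = 'q'
Result: qmxgkq

qmxgkq


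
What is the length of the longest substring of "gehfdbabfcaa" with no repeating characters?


Input: "gehfdbabfcaa"
Sliding window (track last position of each char):
  Position 0 ('g'): window [0,0] length 1 -- new best
  Position 1 ('e'): window [0,1] length 2 -- new best
  Position 2 ('h'): window [0,2] length 3 -- new best
  Position 3 ('f'): window [0,3] length 4 -- new best
  Position 4 ('d'): window [0,4] length 5 -- new best
  Position 5 ('b'): window [0,5] length 6 -- new best
  Position 6 ('a'): window [0,6] length 7 -- new best
  Position 7 ('b'): repeat (last at 5), move window start to 6
  Position 7 ('b'): window [6,7] length 2
  Position 8 ('f'): window [6,8] length 3
  Position 9 ('c'): window [6,9] length 4
  Position 10 ('a'): repeat (last at 6), move window start to 7
  Position 10 ('a'): window [7,10] length 4
  Position 11 ('a'): repeat (last at 10), move window start to 11
  Position 11 ('a'): window [11,11] length 1
Longest substring with no repeats: "gehfdba" with length 7

7


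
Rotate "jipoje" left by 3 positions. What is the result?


Input: "jipoje", rotate left by 3
First 3 characters: "jip"
Remaining characters: "oje"
Concatenate remaining + first: "oje" + "jip" = "ojejip"

ojejip


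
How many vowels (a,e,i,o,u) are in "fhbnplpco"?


Input: fhbnplpco
Checking each character:
  'f' at position 0: consonant
  'h' at position 1: consonant
  'b' at position 2: consonant
  'n' at position 3: consonant
  'p' at position 4: consonant
  'l' at position 5: consonant
  'p' at position 6: consonant
  'c' at position 7: consonant
  'o' at position 8: vowel (running total: 1)
Total vowels: 1

1


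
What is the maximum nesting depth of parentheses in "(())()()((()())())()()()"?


Input: "(())()()((()())())()()()"
Tracking depth:
  Position 0 '(': depth becomes 1
  Position 1 '(': depth becomes 2
  Position 2 ')': depth becomes 1
  Position 3 ')': depth becomes 0
  Position 4 '(': depth becomes 1
  Position 5 ')': depth becomes 0
  Position 6 '(': depth becomes 1
  Position 7 ')': depth becomes 0
  Position 8 '(': depth becomes 1
  Position 9 '(': depth becomes 2
  Position 10 '(': depth becomes 3
  Position 11 ')': depth becomes 2
  Position 12 '(': depth becomes 3
  Position 13 ')': depth becomes 2
  Position 14 ')': depth becomes 1
  Position 15 '(': depth becomes 2
  Position 16 ')': depth becomes 1
  Position 17 ')': depth becomes 0
  Position 18 '(': depth becomes 1
  Position 19 ')': depth becomes 0
  Position 20 '(': depth becomes 1
  Position 21 ')': depth becomes 0
  Position 22 '(': depth becomes 1
  Position 23 ')': depth becomes 0
Maximum depth reached: 3

3


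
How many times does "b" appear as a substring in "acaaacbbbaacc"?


Searching for "b" in "acaaacbbbaacc"
Scanning each position:
  Position 0: "a" => no
  Position 1: "c" => no
  Position 2: "a" => no
  Position 3: "a" => no
  Position 4: "a" => no
  Position 5: "c" => no
  Position 6: "b" => MATCH
  Position 7: "b" => MATCH
  Position 8: "b" => MATCH
  Position 9: "a" => no
  Position 10: "a" => no
  Position 11: "c" => no
  Position 12: "c" => no
Total occurrences: 3

3


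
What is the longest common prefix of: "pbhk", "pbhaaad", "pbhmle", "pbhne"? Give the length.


Words: pbhk, pbhaaad, pbhmle, pbhne
  Position 0: all 'p' => match
  Position 1: all 'b' => match
  Position 2: all 'h' => match
  Position 3: ('k', 'a', 'm', 'n') => mismatch, stop
LCP = "pbh" (length 3)

3


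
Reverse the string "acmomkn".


Input: acmomkn
Reading characters right to left:
  Position 6: 'n'
  Position 5: 'k'
  Position 4: 'm'
  Position 3: 'o'
  Position 2: 'm'
  Position 1: 'c'
  Position 0: 'a'
Reversed: nkmomca

nkmomca


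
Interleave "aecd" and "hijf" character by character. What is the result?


Interleaving "aecd" and "hijf":
  Position 0: 'a' from first, 'h' from second => "ah"
  Position 1: 'e' from first, 'i' from second => "ei"
  Position 2: 'c' from first, 'j' from second => "cj"
  Position 3: 'd' from first, 'f' from second => "df"
Result: aheicjdf

aheicjdf


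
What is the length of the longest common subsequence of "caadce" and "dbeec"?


LCS of "caadce" and "dbeec"
DP table:
           d    b    e    e    c
      0    0    0    0    0    0
  c   0    0    0    0    0    1
  a   0    0    0    0    0    1
  a   0    0    0    0    0    1
  d   0    1    1    1    1    1
  c   0    1    1    1    1    2
  e   0    1    1    2    2    2
LCS length = dp[6][5] = 2

2


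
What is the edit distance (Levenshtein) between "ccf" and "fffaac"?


Computing edit distance: "ccf" -> "fffaac"
DP table:
           f    f    f    a    a    c
      0    1    2    3    4    5    6
  c   1    1    2    3    4    5    5
  c   2    2    2    3    4    5    5
  f   3    2    2    2    3    4    5
Edit distance = dp[3][6] = 5

5


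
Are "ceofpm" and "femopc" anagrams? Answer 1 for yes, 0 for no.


Strings: "ceofpm", "femopc"
Sorted first:  cefmop
Sorted second: cefmop
Sorted forms match => anagrams

1


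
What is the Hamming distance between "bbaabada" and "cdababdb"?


Comparing "bbaabada" and "cdababdb" position by position:
  Position 0: 'b' vs 'c' => differ
  Position 1: 'b' vs 'd' => differ
  Position 2: 'a' vs 'a' => same
  Position 3: 'a' vs 'b' => differ
  Position 4: 'b' vs 'a' => differ
  Position 5: 'a' vs 'b' => differ
  Position 6: 'd' vs 'd' => same
  Position 7: 'a' vs 'b' => differ
Total differences (Hamming distance): 6

6


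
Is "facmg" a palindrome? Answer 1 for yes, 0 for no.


Input: facmg
Reversed: gmcaf
  Compare pos 0 ('f') with pos 4 ('g'): MISMATCH
  Compare pos 1 ('a') with pos 3 ('m'): MISMATCH
Result: not a palindrome

0


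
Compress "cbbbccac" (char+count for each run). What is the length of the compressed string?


Input: cbbbccac
Runs:
  'c' x 1 => "c1"
  'b' x 3 => "b3"
  'c' x 2 => "c2"
  'a' x 1 => "a1"
  'c' x 1 => "c1"
Compressed: "c1b3c2a1c1"
Compressed length: 10

10


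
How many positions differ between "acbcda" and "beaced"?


Comparing "acbcda" and "beaced" position by position:
  Position 0: 'a' vs 'b' => DIFFER
  Position 1: 'c' vs 'e' => DIFFER
  Position 2: 'b' vs 'a' => DIFFER
  Position 3: 'c' vs 'c' => same
  Position 4: 'd' vs 'e' => DIFFER
  Position 5: 'a' vs 'd' => DIFFER
Positions that differ: 5

5


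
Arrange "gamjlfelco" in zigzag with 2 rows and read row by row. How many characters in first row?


Zigzag "gamjlfelco" into 2 rows:
Placing characters:
  'g' => row 0
  'a' => row 1
  'm' => row 0
  'j' => row 1
  'l' => row 0
  'f' => row 1
  'e' => row 0
  'l' => row 1
  'c' => row 0
  'o' => row 1
Rows:
  Row 0: "gmlec"
  Row 1: "ajflo"
First row length: 5

5


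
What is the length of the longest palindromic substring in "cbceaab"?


Input: "cbceaab"
Checking substrings for palindromes:
  [0:3] "cbc" (len 3) => palindrome
  [4:6] "aa" (len 2) => palindrome
Longest palindromic substring: "cbc" with length 3

3


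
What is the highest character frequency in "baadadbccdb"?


Input: baadadbccdb
Character counts:
  'a': 3
  'b': 3
  'c': 2
  'd': 3
Maximum frequency: 3

3


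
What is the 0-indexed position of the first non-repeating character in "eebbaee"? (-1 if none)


Input: eebbaee
Character frequencies:
  'a': 1
  'b': 2
  'e': 4
Scanning left to right for freq == 1:
  Position 0 ('e'): freq=4, skip
  Position 1 ('e'): freq=4, skip
  Position 2 ('b'): freq=2, skip
  Position 3 ('b'): freq=2, skip
  Position 4 ('a'): unique! => answer = 4

4


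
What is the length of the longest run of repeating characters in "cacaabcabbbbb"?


Input: "cacaabcabbbbb"
Scanning for longest run:
  Position 1 ('a'): new char, reset run to 1
  Position 2 ('c'): new char, reset run to 1
  Position 3 ('a'): new char, reset run to 1
  Position 4 ('a'): continues run of 'a', length=2
  Position 5 ('b'): new char, reset run to 1
  Position 6 ('c'): new char, reset run to 1
  Position 7 ('a'): new char, reset run to 1
  Position 8 ('b'): new char, reset run to 1
  Position 9 ('b'): continues run of 'b', length=2
  Position 10 ('b'): continues run of 'b', length=3
  Position 11 ('b'): continues run of 'b', length=4
  Position 12 ('b'): continues run of 'b', length=5
Longest run: 'b' with length 5

5


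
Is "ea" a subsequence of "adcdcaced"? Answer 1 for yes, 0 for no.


Check if "ea" is a subsequence of "adcdcaced"
Greedy scan:
  Position 0 ('a'): no match needed
  Position 1 ('d'): no match needed
  Position 2 ('c'): no match needed
  Position 3 ('d'): no match needed
  Position 4 ('c'): no match needed
  Position 5 ('a'): no match needed
  Position 6 ('c'): no match needed
  Position 7 ('e'): matches sub[0] = 'e'
  Position 8 ('d'): no match needed
Only matched 1/2 characters => not a subsequence

0


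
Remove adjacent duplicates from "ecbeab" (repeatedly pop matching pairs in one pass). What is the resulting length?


Input: ecbeab
Stack-based adjacent duplicate removal:
  Read 'e': push. Stack: e
  Read 'c': push. Stack: ec
  Read 'b': push. Stack: ecb
  Read 'e': push. Stack: ecbe
  Read 'a': push. Stack: ecbea
  Read 'b': push. Stack: ecbeab
Final stack: "ecbeab" (length 6)

6


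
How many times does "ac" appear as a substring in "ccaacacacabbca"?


Searching for "ac" in "ccaacacacabbca"
Scanning each position:
  Position 0: "cc" => no
  Position 1: "ca" => no
  Position 2: "aa" => no
  Position 3: "ac" => MATCH
  Position 4: "ca" => no
  Position 5: "ac" => MATCH
  Position 6: "ca" => no
  Position 7: "ac" => MATCH
  Position 8: "ca" => no
  Position 9: "ab" => no
  Position 10: "bb" => no
  Position 11: "bc" => no
  Position 12: "ca" => no
Total occurrences: 3

3


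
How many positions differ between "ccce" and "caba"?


Comparing "ccce" and "caba" position by position:
  Position 0: 'c' vs 'c' => same
  Position 1: 'c' vs 'a' => DIFFER
  Position 2: 'c' vs 'b' => DIFFER
  Position 3: 'e' vs 'a' => DIFFER
Positions that differ: 3

3


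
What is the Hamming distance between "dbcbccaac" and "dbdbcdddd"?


Comparing "dbcbccaac" and "dbdbcdddd" position by position:
  Position 0: 'd' vs 'd' => same
  Position 1: 'b' vs 'b' => same
  Position 2: 'c' vs 'd' => differ
  Position 3: 'b' vs 'b' => same
  Position 4: 'c' vs 'c' => same
  Position 5: 'c' vs 'd' => differ
  Position 6: 'a' vs 'd' => differ
  Position 7: 'a' vs 'd' => differ
  Position 8: 'c' vs 'd' => differ
Total differences (Hamming distance): 5

5


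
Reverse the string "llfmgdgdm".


Input: llfmgdgdm
Reading characters right to left:
  Position 8: 'm'
  Position 7: 'd'
  Position 6: 'g'
  Position 5: 'd'
  Position 4: 'g'
  Position 3: 'm'
  Position 2: 'f'
  Position 1: 'l'
  Position 0: 'l'
Reversed: mdgdgmfll

mdgdgmfll


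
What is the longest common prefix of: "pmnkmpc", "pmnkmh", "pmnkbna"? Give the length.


Words: pmnkmpc, pmnkmh, pmnkbna
  Position 0: all 'p' => match
  Position 1: all 'm' => match
  Position 2: all 'n' => match
  Position 3: all 'k' => match
  Position 4: ('m', 'm', 'b') => mismatch, stop
LCP = "pmnk" (length 4)

4


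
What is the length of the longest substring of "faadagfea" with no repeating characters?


Input: "faadagfea"
Sliding window (track last position of each char):
  Position 0 ('f'): window [0,0] length 1 -- new best
  Position 1 ('a'): window [0,1] length 2 -- new best
  Position 2 ('a'): repeat (last at 1), move window start to 2
  Position 2 ('a'): window [2,2] length 1
  Position 3 ('d'): window [2,3] length 2
  Position 4 ('a'): repeat (last at 2), move window start to 3
  Position 4 ('a'): window [3,4] length 2
  Position 5 ('g'): window [3,5] length 3 -- new best
  Position 6 ('f'): window [3,6] length 4 -- new best
  Position 7 ('e'): window [3,7] length 5 -- new best
  Position 8 ('a'): repeat (last at 4), move window start to 5
  Position 8 ('a'): window [5,8] length 4
Longest substring with no repeats: "dagfe" with length 5

5


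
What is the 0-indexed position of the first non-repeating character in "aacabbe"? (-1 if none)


Input: aacabbe
Character frequencies:
  'a': 3
  'b': 2
  'c': 1
  'e': 1
Scanning left to right for freq == 1:
  Position 0 ('a'): freq=3, skip
  Position 1 ('a'): freq=3, skip
  Position 2 ('c'): unique! => answer = 2

2


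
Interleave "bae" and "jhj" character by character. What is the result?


Interleaving "bae" and "jhj":
  Position 0: 'b' from first, 'j' from second => "bj"
  Position 1: 'a' from first, 'h' from second => "ah"
  Position 2: 'e' from first, 'j' from second => "ej"
Result: bjahej

bjahej


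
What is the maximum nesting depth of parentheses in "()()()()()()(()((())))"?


Input: "()()()()()()(()((())))"
Tracking depth:
  Position 0 '(': depth becomes 1
  Position 1 ')': depth becomes 0
  Position 2 '(': depth becomes 1
  Position 3 ')': depth becomes 0
  Position 4 '(': depth becomes 1
  Position 5 ')': depth becomes 0
  Position 6 '(': depth becomes 1
  Position 7 ')': depth becomes 0
  Position 8 '(': depth becomes 1
  Position 9 ')': depth becomes 0
  Position 10 '(': depth becomes 1
  Position 11 ')': depth becomes 0
  Position 12 '(': depth becomes 1
  Position 13 '(': depth becomes 2
  Position 14 ')': depth becomes 1
  Position 15 '(': depth becomes 2
  Position 16 '(': depth becomes 3
  Position 17 '(': depth becomes 4
  Position 18 ')': depth becomes 3
  Position 19 ')': depth becomes 2
  Position 20 ')': depth becomes 1
  Position 21 ')': depth becomes 0
Maximum depth reached: 4

4


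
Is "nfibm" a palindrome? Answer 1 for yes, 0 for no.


Input: nfibm
Reversed: mbifn
  Compare pos 0 ('n') with pos 4 ('m'): MISMATCH
  Compare pos 1 ('f') with pos 3 ('b'): MISMATCH
Result: not a palindrome

0


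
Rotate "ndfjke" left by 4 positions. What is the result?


Input: "ndfjke", rotate left by 4
First 4 characters: "ndfj"
Remaining characters: "ke"
Concatenate remaining + first: "ke" + "ndfj" = "kendfj"

kendfj


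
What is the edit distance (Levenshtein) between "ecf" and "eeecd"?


Computing edit distance: "ecf" -> "eeecd"
DP table:
           e    e    e    c    d
      0    1    2    3    4    5
  e   1    0    1    2    3    4
  c   2    1    1    2    2    3
  f   3    2    2    2    3    3
Edit distance = dp[3][5] = 3

3


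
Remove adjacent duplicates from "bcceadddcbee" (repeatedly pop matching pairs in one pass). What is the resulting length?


Input: bcceadddcbee
Stack-based adjacent duplicate removal:
  Read 'b': push. Stack: b
  Read 'c': push. Stack: bc
  Read 'c': matches stack top 'c' => pop. Stack: b
  Read 'e': push. Stack: be
  Read 'a': push. Stack: bea
  Read 'd': push. Stack: bead
  Read 'd': matches stack top 'd' => pop. Stack: bea
  Read 'd': push. Stack: bead
  Read 'c': push. Stack: beadc
  Read 'b': push. Stack: beadcb
  Read 'e': push. Stack: beadcbe
  Read 'e': matches stack top 'e' => pop. Stack: beadcb
Final stack: "beadcb" (length 6)

6


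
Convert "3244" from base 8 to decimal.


Input: "3244" in base 8
Positional expansion:
  Digit '3' (value 3) x 8^3 = 1536
  Digit '2' (value 2) x 8^2 = 128
  Digit '4' (value 4) x 8^1 = 32
  Digit '4' (value 4) x 8^0 = 4
Sum = 1700

1700


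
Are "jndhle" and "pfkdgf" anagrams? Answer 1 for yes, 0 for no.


Strings: "jndhle", "pfkdgf"
Sorted first:  dehjln
Sorted second: dffgkp
Differ at position 1: 'e' vs 'f' => not anagrams

0


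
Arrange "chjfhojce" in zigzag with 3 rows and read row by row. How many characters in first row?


Zigzag "chjfhojce" into 3 rows:
Placing characters:
  'c' => row 0
  'h' => row 1
  'j' => row 2
  'f' => row 1
  'h' => row 0
  'o' => row 1
  'j' => row 2
  'c' => row 1
  'e' => row 0
Rows:
  Row 0: "che"
  Row 1: "hfoc"
  Row 2: "jj"
First row length: 3

3


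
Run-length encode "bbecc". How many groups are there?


Input: bbecc
Scanning for consecutive runs:
  Group 1: 'b' x 2 (positions 0-1)
  Group 2: 'e' x 1 (positions 2-2)
  Group 3: 'c' x 2 (positions 3-4)
Total groups: 3

3


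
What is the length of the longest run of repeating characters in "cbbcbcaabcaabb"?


Input: "cbbcbcaabcaabb"
Scanning for longest run:
  Position 1 ('b'): new char, reset run to 1
  Position 2 ('b'): continues run of 'b', length=2
  Position 3 ('c'): new char, reset run to 1
  Position 4 ('b'): new char, reset run to 1
  Position 5 ('c'): new char, reset run to 1
  Position 6 ('a'): new char, reset run to 1
  Position 7 ('a'): continues run of 'a', length=2
  Position 8 ('b'): new char, reset run to 1
  Position 9 ('c'): new char, reset run to 1
  Position 10 ('a'): new char, reset run to 1
  Position 11 ('a'): continues run of 'a', length=2
  Position 12 ('b'): new char, reset run to 1
  Position 13 ('b'): continues run of 'b', length=2
Longest run: 'b' with length 2

2


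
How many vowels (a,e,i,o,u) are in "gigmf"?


Input: gigmf
Checking each character:
  'g' at position 0: consonant
  'i' at position 1: vowel (running total: 1)
  'g' at position 2: consonant
  'm' at position 3: consonant
  'f' at position 4: consonant
Total vowels: 1

1


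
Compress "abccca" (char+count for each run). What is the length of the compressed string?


Input: abccca
Runs:
  'a' x 1 => "a1"
  'b' x 1 => "b1"
  'c' x 3 => "c3"
  'a' x 1 => "a1"
Compressed: "a1b1c3a1"
Compressed length: 8

8


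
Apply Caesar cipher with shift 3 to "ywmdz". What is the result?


Caesar cipher: shift "ywmdz" by 3
  'y' (pos 24) + 3 = pos 1 = 'b'
  'w' (pos 22) + 3 = pos 25 = 'z'
  'm' (pos 12) + 3 = pos 15 = 'p'
  'd' (pos 3) + 3 = pos 6 = 'g'
  'z' (pos 25) + 3 = pos 2 = 'c'
Result: bzpgc

bzpgc


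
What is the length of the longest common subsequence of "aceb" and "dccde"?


LCS of "aceb" and "dccde"
DP table:
           d    c    c    d    e
      0    0    0    0    0    0
  a   0    0    0    0    0    0
  c   0    0    1    1    1    1
  e   0    0    1    1    1    2
  b   0    0    1    1    1    2
LCS length = dp[4][5] = 2

2


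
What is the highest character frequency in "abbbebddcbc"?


Input: abbbebddcbc
Character counts:
  'a': 1
  'b': 5
  'c': 2
  'd': 2
  'e': 1
Maximum frequency: 5

5


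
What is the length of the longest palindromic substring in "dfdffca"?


Input: "dfdffca"
Checking substrings for palindromes:
  [0:3] "dfd" (len 3) => palindrome
  [1:4] "fdf" (len 3) => palindrome
  [3:5] "ff" (len 2) => palindrome
Longest palindromic substring: "dfd" with length 3

3


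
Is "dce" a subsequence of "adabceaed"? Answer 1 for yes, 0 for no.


Check if "dce" is a subsequence of "adabceaed"
Greedy scan:
  Position 0 ('a'): no match needed
  Position 1 ('d'): matches sub[0] = 'd'
  Position 2 ('a'): no match needed
  Position 3 ('b'): no match needed
  Position 4 ('c'): matches sub[1] = 'c'
  Position 5 ('e'): matches sub[2] = 'e'
  Position 6 ('a'): no match needed
  Position 7 ('e'): no match needed
  Position 8 ('d'): no match needed
All 3 characters matched => is a subsequence

1


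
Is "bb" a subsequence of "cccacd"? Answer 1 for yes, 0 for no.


Check if "bb" is a subsequence of "cccacd"
Greedy scan:
  Position 0 ('c'): no match needed
  Position 1 ('c'): no match needed
  Position 2 ('c'): no match needed
  Position 3 ('a'): no match needed
  Position 4 ('c'): no match needed
  Position 5 ('d'): no match needed
Only matched 0/2 characters => not a subsequence

0


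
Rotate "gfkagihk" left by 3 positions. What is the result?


Input: "gfkagihk", rotate left by 3
First 3 characters: "gfk"
Remaining characters: "agihk"
Concatenate remaining + first: "agihk" + "gfk" = "agihkgfk"

agihkgfk


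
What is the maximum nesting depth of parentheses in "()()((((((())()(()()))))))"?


Input: "()()((((((())()(()()))))))"
Tracking depth:
  Position 0 '(': depth becomes 1
  Position 1 ')': depth becomes 0
  Position 2 '(': depth becomes 1
  Position 3 ')': depth becomes 0
  Position 4 '(': depth becomes 1
  Position 5 '(': depth becomes 2
  Position 6 '(': depth becomes 3
  Position 7 '(': depth becomes 4
  Position 8 '(': depth becomes 5
  Position 9 '(': depth becomes 6
  Position 10 '(': depth becomes 7
  Position 11 ')': depth becomes 6
  Position 12 ')': depth becomes 5
  Position 13 '(': depth becomes 6
  Position 14 ')': depth becomes 5
  Position 15 '(': depth becomes 6
  Position 16 '(': depth becomes 7
  Position 17 ')': depth becomes 6
  Position 18 '(': depth becomes 7
  Position 19 ')': depth becomes 6
  Position 20 ')': depth becomes 5
  Position 21 ')': depth becomes 4
  Position 22 ')': depth becomes 3
  Position 23 ')': depth becomes 2
  Position 24 ')': depth becomes 1
  Position 25 ')': depth becomes 0
Maximum depth reached: 7

7


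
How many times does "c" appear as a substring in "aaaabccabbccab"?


Searching for "c" in "aaaabccabbccab"
Scanning each position:
  Position 0: "a" => no
  Position 1: "a" => no
  Position 2: "a" => no
  Position 3: "a" => no
  Position 4: "b" => no
  Position 5: "c" => MATCH
  Position 6: "c" => MATCH
  Position 7: "a" => no
  Position 8: "b" => no
  Position 9: "b" => no
  Position 10: "c" => MATCH
  Position 11: "c" => MATCH
  Position 12: "a" => no
  Position 13: "b" => no
Total occurrences: 4

4


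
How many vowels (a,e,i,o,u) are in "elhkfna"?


Input: elhkfna
Checking each character:
  'e' at position 0: vowel (running total: 1)
  'l' at position 1: consonant
  'h' at position 2: consonant
  'k' at position 3: consonant
  'f' at position 4: consonant
  'n' at position 5: consonant
  'a' at position 6: vowel (running total: 2)
Total vowels: 2

2


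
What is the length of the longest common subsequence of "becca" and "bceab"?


LCS of "becca" and "bceab"
DP table:
           b    c    e    a    b
      0    0    0    0    0    0
  b   0    1    1    1    1    1
  e   0    1    1    2    2    2
  c   0    1    2    2    2    2
  c   0    1    2    2    2    2
  a   0    1    2    2    3    3
LCS length = dp[5][5] = 3

3


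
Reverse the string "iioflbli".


Input: iioflbli
Reading characters right to left:
  Position 7: 'i'
  Position 6: 'l'
  Position 5: 'b'
  Position 4: 'l'
  Position 3: 'f'
  Position 2: 'o'
  Position 1: 'i'
  Position 0: 'i'
Reversed: ilblfoii

ilblfoii


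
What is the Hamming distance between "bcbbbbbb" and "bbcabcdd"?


Comparing "bcbbbbbb" and "bbcabcdd" position by position:
  Position 0: 'b' vs 'b' => same
  Position 1: 'c' vs 'b' => differ
  Position 2: 'b' vs 'c' => differ
  Position 3: 'b' vs 'a' => differ
  Position 4: 'b' vs 'b' => same
  Position 5: 'b' vs 'c' => differ
  Position 6: 'b' vs 'd' => differ
  Position 7: 'b' vs 'd' => differ
Total differences (Hamming distance): 6

6


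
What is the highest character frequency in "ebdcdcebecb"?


Input: ebdcdcebecb
Character counts:
  'b': 3
  'c': 3
  'd': 2
  'e': 3
Maximum frequency: 3

3


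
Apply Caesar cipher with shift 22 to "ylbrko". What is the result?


Caesar cipher: shift "ylbrko" by 22
  'y' (pos 24) + 22 = pos 20 = 'u'
  'l' (pos 11) + 22 = pos 7 = 'h'
  'b' (pos 1) + 22 = pos 23 = 'x'
  'r' (pos 17) + 22 = pos 13 = 'n'
  'k' (pos 10) + 22 = pos 6 = 'g'
  'o' (pos 14) + 22 = pos 10 = 'k'
Result: uhxngk

uhxngk


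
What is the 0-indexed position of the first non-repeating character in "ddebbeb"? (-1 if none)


Input: ddebbeb
Character frequencies:
  'b': 3
  'd': 2
  'e': 2
Scanning left to right for freq == 1:
  Position 0 ('d'): freq=2, skip
  Position 1 ('d'): freq=2, skip
  Position 2 ('e'): freq=2, skip
  Position 3 ('b'): freq=3, skip
  Position 4 ('b'): freq=3, skip
  Position 5 ('e'): freq=2, skip
  Position 6 ('b'): freq=3, skip
  No unique character found => answer = -1

-1


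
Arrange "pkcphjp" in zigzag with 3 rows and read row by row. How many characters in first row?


Zigzag "pkcphjp" into 3 rows:
Placing characters:
  'p' => row 0
  'k' => row 1
  'c' => row 2
  'p' => row 1
  'h' => row 0
  'j' => row 1
  'p' => row 2
Rows:
  Row 0: "ph"
  Row 1: "kpj"
  Row 2: "cp"
First row length: 2

2


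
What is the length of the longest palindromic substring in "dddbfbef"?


Input: "dddbfbef"
Checking substrings for palindromes:
  [0:3] "ddd" (len 3) => palindrome
  [3:6] "bfb" (len 3) => palindrome
  [0:2] "dd" (len 2) => palindrome
  [1:3] "dd" (len 2) => palindrome
Longest palindromic substring: "ddd" with length 3

3


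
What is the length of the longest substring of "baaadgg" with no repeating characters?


Input: "baaadgg"
Sliding window (track last position of each char):
  Position 0 ('b'): window [0,0] length 1 -- new best
  Position 1 ('a'): window [0,1] length 2 -- new best
  Position 2 ('a'): repeat (last at 1), move window start to 2
  Position 2 ('a'): window [2,2] length 1
  Position 3 ('a'): repeat (last at 2), move window start to 3
  Position 3 ('a'): window [3,3] length 1
  Position 4 ('d'): window [3,4] length 2
  Position 5 ('g'): window [3,5] length 3 -- new best
  Position 6 ('g'): repeat (last at 5), move window start to 6
  Position 6 ('g'): window [6,6] length 1
Longest substring with no repeats: "adg" with length 3

3


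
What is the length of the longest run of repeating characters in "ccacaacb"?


Input: "ccacaacb"
Scanning for longest run:
  Position 1 ('c'): continues run of 'c', length=2
  Position 2 ('a'): new char, reset run to 1
  Position 3 ('c'): new char, reset run to 1
  Position 4 ('a'): new char, reset run to 1
  Position 5 ('a'): continues run of 'a', length=2
  Position 6 ('c'): new char, reset run to 1
  Position 7 ('b'): new char, reset run to 1
Longest run: 'c' with length 2

2


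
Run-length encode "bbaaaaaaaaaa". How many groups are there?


Input: bbaaaaaaaaaa
Scanning for consecutive runs:
  Group 1: 'b' x 2 (positions 0-1)
  Group 2: 'a' x 10 (positions 2-11)
Total groups: 2

2


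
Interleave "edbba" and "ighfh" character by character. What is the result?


Interleaving "edbba" and "ighfh":
  Position 0: 'e' from first, 'i' from second => "ei"
  Position 1: 'd' from first, 'g' from second => "dg"
  Position 2: 'b' from first, 'h' from second => "bh"
  Position 3: 'b' from first, 'f' from second => "bf"
  Position 4: 'a' from first, 'h' from second => "ah"
Result: eidgbhbfah

eidgbhbfah


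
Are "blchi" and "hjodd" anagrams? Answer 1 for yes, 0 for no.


Strings: "blchi", "hjodd"
Sorted first:  bchil
Sorted second: ddhjo
Differ at position 0: 'b' vs 'd' => not anagrams

0


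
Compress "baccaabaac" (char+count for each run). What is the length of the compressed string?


Input: baccaabaac
Runs:
  'b' x 1 => "b1"
  'a' x 1 => "a1"
  'c' x 2 => "c2"
  'a' x 2 => "a2"
  'b' x 1 => "b1"
  'a' x 2 => "a2"
  'c' x 1 => "c1"
Compressed: "b1a1c2a2b1a2c1"
Compressed length: 14

14


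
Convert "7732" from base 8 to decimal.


Input: "7732" in base 8
Positional expansion:
  Digit '7' (value 7) x 8^3 = 3584
  Digit '7' (value 7) x 8^2 = 448
  Digit '3' (value 3) x 8^1 = 24
  Digit '2' (value 2) x 8^0 = 2
Sum = 4058

4058


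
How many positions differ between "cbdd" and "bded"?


Comparing "cbdd" and "bded" position by position:
  Position 0: 'c' vs 'b' => DIFFER
  Position 1: 'b' vs 'd' => DIFFER
  Position 2: 'd' vs 'e' => DIFFER
  Position 3: 'd' vs 'd' => same
Positions that differ: 3

3


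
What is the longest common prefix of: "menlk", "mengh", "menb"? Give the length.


Words: menlk, mengh, menb
  Position 0: all 'm' => match
  Position 1: all 'e' => match
  Position 2: all 'n' => match
  Position 3: ('l', 'g', 'b') => mismatch, stop
LCP = "men" (length 3)

3


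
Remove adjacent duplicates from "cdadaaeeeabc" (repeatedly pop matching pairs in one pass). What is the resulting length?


Input: cdadaaeeeabc
Stack-based adjacent duplicate removal:
  Read 'c': push. Stack: c
  Read 'd': push. Stack: cd
  Read 'a': push. Stack: cda
  Read 'd': push. Stack: cdad
  Read 'a': push. Stack: cdada
  Read 'a': matches stack top 'a' => pop. Stack: cdad
  Read 'e': push. Stack: cdade
  Read 'e': matches stack top 'e' => pop. Stack: cdad
  Read 'e': push. Stack: cdade
  Read 'a': push. Stack: cdadea
  Read 'b': push. Stack: cdadeab
  Read 'c': push. Stack: cdadeabc
Final stack: "cdadeabc" (length 8)

8


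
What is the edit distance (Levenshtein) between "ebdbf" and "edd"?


Computing edit distance: "ebdbf" -> "edd"
DP table:
           e    d    d
      0    1    2    3
  e   1    0    1    2
  b   2    1    1    2
  d   3    2    1    1
  b   4    3    2    2
  f   5    4    3    3
Edit distance = dp[5][3] = 3

3


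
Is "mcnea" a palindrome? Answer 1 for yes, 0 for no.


Input: mcnea
Reversed: aencm
  Compare pos 0 ('m') with pos 4 ('a'): MISMATCH
  Compare pos 1 ('c') with pos 3 ('e'): MISMATCH
Result: not a palindrome

0


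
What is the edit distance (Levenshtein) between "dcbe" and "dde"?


Computing edit distance: "dcbe" -> "dde"
DP table:
           d    d    e
      0    1    2    3
  d   1    0    1    2
  c   2    1    1    2
  b   3    2    2    2
  e   4    3    3    2
Edit distance = dp[4][3] = 2

2


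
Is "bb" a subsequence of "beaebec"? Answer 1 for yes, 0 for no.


Check if "bb" is a subsequence of "beaebec"
Greedy scan:
  Position 0 ('b'): matches sub[0] = 'b'
  Position 1 ('e'): no match needed
  Position 2 ('a'): no match needed
  Position 3 ('e'): no match needed
  Position 4 ('b'): matches sub[1] = 'b'
  Position 5 ('e'): no match needed
  Position 6 ('c'): no match needed
All 2 characters matched => is a subsequence

1


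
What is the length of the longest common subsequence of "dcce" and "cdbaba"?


LCS of "dcce" and "cdbaba"
DP table:
           c    d    b    a    b    a
      0    0    0    0    0    0    0
  d   0    0    1    1    1    1    1
  c   0    1    1    1    1    1    1
  c   0    1    1    1    1    1    1
  e   0    1    1    1    1    1    1
LCS length = dp[4][6] = 1

1
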